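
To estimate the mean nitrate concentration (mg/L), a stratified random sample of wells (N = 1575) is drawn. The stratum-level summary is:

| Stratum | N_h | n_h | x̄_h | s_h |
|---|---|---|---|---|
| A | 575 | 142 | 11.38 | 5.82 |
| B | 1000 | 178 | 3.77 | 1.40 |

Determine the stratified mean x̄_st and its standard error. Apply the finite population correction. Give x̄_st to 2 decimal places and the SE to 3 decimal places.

x̄_st = Σ W_h x̄_h = (575·11.38 + 1000·3.77)/1575 = 6.54825
V̂(x̄_st) = Σ W_h² (1 − n_h/N_h) s_h²/n_h, with W_h = N_h/N and N = 1575:
  stratum A: (575/1575)²·(1 − 142/575)·5.82²/142 = 0.0239415
  stratum B: (1000/1575)²·(1 − 178/1000)·1.40²/178 = 0.00364877
V̂(x̄_st) = 0.0275903
SE(x̄_st) = √0.0275903 = 0.166103

x̄_st ≈ 6.55, SE ≈ 0.166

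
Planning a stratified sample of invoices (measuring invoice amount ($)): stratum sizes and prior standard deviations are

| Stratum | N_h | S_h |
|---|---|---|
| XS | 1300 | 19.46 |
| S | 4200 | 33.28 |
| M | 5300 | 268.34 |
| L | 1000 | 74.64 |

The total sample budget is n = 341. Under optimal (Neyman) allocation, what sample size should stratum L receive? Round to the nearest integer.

15

Neyman allocation: n_h = n · N_h S_h / Σ N_i S_i, with n = 341.
  stratum XS: N_h·S_h = 1300·19.46 = 25298.00
  stratum S: N_h·S_h = 4200·33.28 = 139776.00
  stratum M: N_h·S_h = 5300·268.34 = 1422202.00
  stratum L: N_h·S_h = 1000·74.64 = 74640.00
Σ N_h S_h = 1661916.00
n for stratum L = 341·74640.00/1661916.00 = 15.315 → 15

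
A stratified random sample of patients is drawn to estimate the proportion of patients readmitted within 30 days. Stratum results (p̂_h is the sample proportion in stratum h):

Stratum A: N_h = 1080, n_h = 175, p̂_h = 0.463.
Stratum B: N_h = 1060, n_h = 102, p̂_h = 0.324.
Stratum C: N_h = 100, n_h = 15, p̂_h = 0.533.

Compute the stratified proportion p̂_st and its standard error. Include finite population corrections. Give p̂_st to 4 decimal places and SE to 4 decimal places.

N = 2240; stratum weights W_h = N_h/N.
p̂_st = Σ W_h p̂_h = (1080·0.463 + 1060·0.324 + 100·0.533)/2240 = 0.40035
V̂(p̂_st) = Σ W_h² (1 − n_h/N_h) p̂_h(1−p̂_h)/(n_h−1):
  stratum A: (1080/2240)²·(1 − 175/1080)·0.463·0.537/174 = 0.000278344
  stratum B: (1060/2240)²·(1 − 102/1060)·0.324·0.676/101 = 0.00043888
  stratum C: (100/2240)²·(1 − 15/100)·0.533·0.467/14 = 3.01189e-05
V̂(p̂_st) = 0.000747343; SE = √V̂ = 0.0273376

p̂_st ≈ 0.4003, SE ≈ 0.0273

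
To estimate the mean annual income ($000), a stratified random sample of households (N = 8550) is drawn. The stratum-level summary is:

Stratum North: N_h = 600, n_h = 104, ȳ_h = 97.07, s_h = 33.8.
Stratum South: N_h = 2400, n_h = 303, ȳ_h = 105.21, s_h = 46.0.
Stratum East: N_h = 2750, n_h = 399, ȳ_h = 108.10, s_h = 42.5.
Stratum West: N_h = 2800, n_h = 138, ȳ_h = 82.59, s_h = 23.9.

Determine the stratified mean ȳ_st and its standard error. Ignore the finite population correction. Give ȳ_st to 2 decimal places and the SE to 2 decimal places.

ȳ_st ≈ 98.16, SE ≈ 1.23

ȳ_st = Σ W_h ȳ_h = (600·97.07 + 2400·105.21 + 2750·108.10 + 2800·82.59)/8550 = 98.16058
V̂(ȳ_st) = Σ W_h² s_h²/n_h, with W_h = N_h/N and N = 8550:
  stratum North: (600/8550)²·33.8²/104 = 0.0540966
  stratum South: (2400/8550)²·46.0²/303 = 0.550254
  stratum East: (2750/8550)²·42.5²/399 = 0.468315
  stratum West: (2800/8550)²·23.9²/138 = 0.443916
V̂(ȳ_st) = 1.51658
SE(ȳ_st) = √1.51658 = 1.2315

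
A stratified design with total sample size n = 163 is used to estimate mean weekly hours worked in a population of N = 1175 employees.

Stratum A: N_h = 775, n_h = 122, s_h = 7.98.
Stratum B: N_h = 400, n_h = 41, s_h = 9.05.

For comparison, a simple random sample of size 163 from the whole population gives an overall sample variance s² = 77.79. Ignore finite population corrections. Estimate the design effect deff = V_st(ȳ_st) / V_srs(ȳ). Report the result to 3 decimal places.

V̂(ȳ_st) = Σ W_h² s_h²/n_h, with W_h = N_h/N and N = 1175:
  stratum A: (775/1175)²·7.98²/122 = 0.227077
  stratum B: (400/1175)²·9.05²/41 = 0.231503
V_st = 0.458581
V_srs = s²/n = 77.79/163 = 0.477239
deff = V_st / V_srs = 0.458581/0.477239 = 0.9609

deff ≈ 0.961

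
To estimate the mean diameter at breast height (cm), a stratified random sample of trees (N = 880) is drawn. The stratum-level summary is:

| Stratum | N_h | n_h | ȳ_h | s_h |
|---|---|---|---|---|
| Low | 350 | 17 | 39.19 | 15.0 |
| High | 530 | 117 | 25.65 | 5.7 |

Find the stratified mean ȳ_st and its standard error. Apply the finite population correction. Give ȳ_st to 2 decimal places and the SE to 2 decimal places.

ȳ_st ≈ 31.04, SE ≈ 1.44

ȳ_st = Σ W_h ȳ_h = (350·39.19 + 530·25.65)/880 = 31.03523
V̂(ȳ_st) = Σ W_h² (1 − n_h/N_h) s_h²/n_h, with W_h = N_h/N and N = 880:
  stratum Low: (350/880)²·(1 − 17/350)·15.0²/17 = 1.99196
  stratum High: (530/880)²·(1 − 117/530)·5.7²/117 = 0.0784918
V̂(ȳ_st) = 2.07045
SE(ȳ_st) = √2.07045 = 1.43891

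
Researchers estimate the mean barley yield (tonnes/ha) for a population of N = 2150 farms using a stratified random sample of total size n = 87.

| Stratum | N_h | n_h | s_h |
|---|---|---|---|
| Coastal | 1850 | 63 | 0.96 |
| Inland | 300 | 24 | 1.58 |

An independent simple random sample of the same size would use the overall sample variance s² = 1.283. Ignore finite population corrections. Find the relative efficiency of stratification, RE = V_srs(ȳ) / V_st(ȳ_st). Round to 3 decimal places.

V̂(ȳ_st) = Σ W_h² s_h²/n_h, with W_h = N_h/N and N = 2150:
  stratum Coastal: (1850/2150)²·0.96²/63 = 0.010831
  stratum Inland: (300/2150)²·1.58²/24 = 0.0020252
V_st = 0.0128562
V_srs = s²/n = 1.283/87 = 0.0147471
Relative efficiency = V_srs / V_st = 0.0147471/0.0128562 = 1.1471

RE ≈ 1.147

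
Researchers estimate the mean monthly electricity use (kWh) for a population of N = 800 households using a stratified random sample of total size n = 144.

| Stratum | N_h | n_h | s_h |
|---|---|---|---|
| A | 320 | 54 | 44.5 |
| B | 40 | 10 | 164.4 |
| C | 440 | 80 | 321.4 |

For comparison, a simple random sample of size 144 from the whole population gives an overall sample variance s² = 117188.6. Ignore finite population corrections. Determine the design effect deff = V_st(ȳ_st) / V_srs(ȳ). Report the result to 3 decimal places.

V̂(ȳ_st) = Σ W_h² s_h²/n_h, with W_h = N_h/N and N = 800:
  stratum A: (320/800)²·44.5²/54 = 5.86741
  stratum B: (40/800)²·164.4²/10 = 6.75684
  stratum C: (440/800)²·321.4²/80 = 390.595
V_st = 403.22
V_srs = s²/n = 117188.6/144 = 813.81
deff = V_st / V_srs = 403.22/813.81 = 0.4955

deff ≈ 0.495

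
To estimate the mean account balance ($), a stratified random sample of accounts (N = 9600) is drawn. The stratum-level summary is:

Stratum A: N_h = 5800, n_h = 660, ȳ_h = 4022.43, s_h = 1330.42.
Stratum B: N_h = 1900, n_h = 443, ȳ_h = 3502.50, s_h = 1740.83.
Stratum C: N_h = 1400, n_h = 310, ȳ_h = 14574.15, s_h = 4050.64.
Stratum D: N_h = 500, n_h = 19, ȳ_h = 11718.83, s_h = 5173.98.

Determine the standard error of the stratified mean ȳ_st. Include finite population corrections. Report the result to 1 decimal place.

SE(ȳ_st) ≈ 75.0

V̂(ȳ_st) = Σ W_h² (1 − n_h/N_h) s_h²/n_h, with W_h = N_h/N and N = 9600:
  stratum A: (5800/9600)²·(1 − 660/5800)·1330.42²/660 = 867.525
  stratum B: (1900/9600)²·(1 − 443/1900)·1740.83²/443 = 205.485
  stratum C: (1400/9600)²·(1 − 310/1400)·4050.64²/310 = 876.391
  stratum D: (500/9600)²·(1 − 19/500)·5173.98²/19 = 3676.79
V̂(ȳ_st) = 5626.19
SE(ȳ_st) = √5626.19 = 75.0079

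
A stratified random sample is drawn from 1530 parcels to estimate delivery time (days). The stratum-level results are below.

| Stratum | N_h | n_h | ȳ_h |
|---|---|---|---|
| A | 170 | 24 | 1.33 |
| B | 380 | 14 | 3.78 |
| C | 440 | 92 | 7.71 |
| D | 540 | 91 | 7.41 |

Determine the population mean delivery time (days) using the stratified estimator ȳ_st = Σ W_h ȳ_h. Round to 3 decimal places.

N = Σ N_h = 1530. Stratum weights W_h = N_h/N.
ȳ_st = (170·1.33 + 380·3.78 + 440·7.71 + 540·7.41) / 1530 = 5.91915

ȳ_st ≈ 5.919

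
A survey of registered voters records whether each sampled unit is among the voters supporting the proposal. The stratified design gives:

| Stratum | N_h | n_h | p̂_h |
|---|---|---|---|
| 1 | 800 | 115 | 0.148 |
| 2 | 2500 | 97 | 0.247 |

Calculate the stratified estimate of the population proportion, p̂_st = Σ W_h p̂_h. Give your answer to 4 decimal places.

p̂_st ≈ 0.2230

N = 3300; stratum weights W_h = N_h/N.
p̂_st = Σ W_h p̂_h = (800·0.148 + 2500·0.247)/3300 = 0.22300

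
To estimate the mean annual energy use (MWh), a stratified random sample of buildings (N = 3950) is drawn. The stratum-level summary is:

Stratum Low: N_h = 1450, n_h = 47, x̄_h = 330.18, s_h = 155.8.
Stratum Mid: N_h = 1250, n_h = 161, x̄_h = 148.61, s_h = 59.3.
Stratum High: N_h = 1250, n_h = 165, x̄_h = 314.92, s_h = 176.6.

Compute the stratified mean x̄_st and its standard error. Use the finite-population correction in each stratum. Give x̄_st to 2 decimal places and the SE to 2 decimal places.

x̄_st ≈ 267.89, SE ≈ 9.26

x̄_st = Σ W_h x̄_h = (1450·330.18 + 1250·148.61 + 1250·314.92)/3950 = 267.89203
V̂(x̄_st) = Σ W_h² (1 − n_h/N_h) s_h²/n_h, with W_h = N_h/N and N = 3950:
  stratum Low: (1450/3950)²·(1 − 47/1450)·155.8²/47 = 67.3393
  stratum Mid: (1250/3950)²·(1 − 161/1250)·59.3²/161 = 1.90558
  stratum High: (1250/3950)²·(1 − 165/1250)·176.6²/165 = 16.4302
V̂(x̄_st) = 85.6751
SE(x̄_st) = √85.6751 = 9.25608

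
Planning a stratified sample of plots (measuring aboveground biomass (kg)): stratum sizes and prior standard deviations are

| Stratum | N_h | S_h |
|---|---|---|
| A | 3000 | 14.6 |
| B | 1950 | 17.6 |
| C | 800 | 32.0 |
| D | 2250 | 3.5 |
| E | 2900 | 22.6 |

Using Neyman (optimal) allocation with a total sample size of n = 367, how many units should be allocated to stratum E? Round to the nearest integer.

136

Neyman allocation: n_h = n · N_h S_h / Σ N_i S_i, with n = 367.
  stratum A: N_h·S_h = 3000·14.6 = 43800.00
  stratum B: N_h·S_h = 1950·17.6 = 34320.00
  stratum C: N_h·S_h = 800·32.0 = 25600.00
  stratum D: N_h·S_h = 2250·3.5 = 7875.00
  stratum E: N_h·S_h = 2900·22.6 = 65540.00
Σ N_h S_h = 177135.00
n for stratum E = 367·65540.00/177135.00 = 135.790 → 136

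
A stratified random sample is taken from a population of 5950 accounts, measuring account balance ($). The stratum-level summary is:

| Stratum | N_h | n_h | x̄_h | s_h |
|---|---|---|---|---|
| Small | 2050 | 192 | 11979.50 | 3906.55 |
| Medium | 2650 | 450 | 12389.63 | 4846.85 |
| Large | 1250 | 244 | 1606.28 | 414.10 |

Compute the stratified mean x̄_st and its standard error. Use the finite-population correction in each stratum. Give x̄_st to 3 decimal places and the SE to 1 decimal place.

x̄_st = Σ W_h x̄_h = (2050·11979.50 + 2650·12389.63 + 1250·1606.28)/5950 = 9982.91504
V̂(x̄_st) = Σ W_h² (1 − n_h/N_h) s_h²/n_h, with W_h = N_h/N and N = 5950:
  stratum Small: (2050/5950)²·(1 − 192/2050)·3906.55²/192 = 8551.67
  stratum Medium: (2650/5950)²·(1 − 450/2650)·4846.85²/450 = 8596.89
  stratum Large: (1250/5950)²·(1 − 244/1250)·414.10²/244 = 24.9629
V̂(x̄_st) = 17173.5
SE(x̄_st) = √17173.5 = 131.048

x̄_st ≈ 9982.915, SE ≈ 131.0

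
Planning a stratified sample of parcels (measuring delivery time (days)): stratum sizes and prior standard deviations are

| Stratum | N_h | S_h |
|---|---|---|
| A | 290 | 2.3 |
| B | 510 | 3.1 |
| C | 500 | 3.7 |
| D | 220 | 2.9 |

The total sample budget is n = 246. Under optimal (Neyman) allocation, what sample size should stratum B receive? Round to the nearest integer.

Neyman allocation: n_h = n · N_h S_h / Σ N_i S_i, with n = 246.
  stratum A: N_h·S_h = 290·2.3 = 667.00
  stratum B: N_h·S_h = 510·3.1 = 1581.00
  stratum C: N_h·S_h = 500·3.7 = 1850.00
  stratum D: N_h·S_h = 220·2.9 = 638.00
Σ N_h S_h = 4736.00
n for stratum B = 246·1581.00/4736.00 = 82.121 → 82

82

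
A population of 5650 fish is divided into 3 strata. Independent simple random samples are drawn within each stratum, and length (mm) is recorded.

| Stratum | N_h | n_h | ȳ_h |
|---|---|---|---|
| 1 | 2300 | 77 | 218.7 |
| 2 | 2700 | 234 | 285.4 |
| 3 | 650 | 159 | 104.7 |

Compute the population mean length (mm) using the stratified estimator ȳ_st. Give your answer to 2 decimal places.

ȳ_st ≈ 237.46

N = Σ N_h = 5650. Stratum weights W_h = N_h/N.
ȳ_st = (2300·218.7 + 2700·285.4 + 650·104.7) / 5650 = 237.4593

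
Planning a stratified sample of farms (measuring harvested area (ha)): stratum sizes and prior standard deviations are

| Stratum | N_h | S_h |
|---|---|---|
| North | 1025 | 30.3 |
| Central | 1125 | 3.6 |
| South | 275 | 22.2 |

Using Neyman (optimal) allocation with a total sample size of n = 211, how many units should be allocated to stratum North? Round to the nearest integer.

159

Neyman allocation: n_h = n · N_h S_h / Σ N_i S_i, with n = 211.
  stratum North: N_h·S_h = 1025·30.3 = 31057.50
  stratum Central: N_h·S_h = 1125·3.6 = 4050.00
  stratum South: N_h·S_h = 275·22.2 = 6105.00
Σ N_h S_h = 41212.50
n for stratum North = 211·31057.50/41212.50 = 159.008 → 159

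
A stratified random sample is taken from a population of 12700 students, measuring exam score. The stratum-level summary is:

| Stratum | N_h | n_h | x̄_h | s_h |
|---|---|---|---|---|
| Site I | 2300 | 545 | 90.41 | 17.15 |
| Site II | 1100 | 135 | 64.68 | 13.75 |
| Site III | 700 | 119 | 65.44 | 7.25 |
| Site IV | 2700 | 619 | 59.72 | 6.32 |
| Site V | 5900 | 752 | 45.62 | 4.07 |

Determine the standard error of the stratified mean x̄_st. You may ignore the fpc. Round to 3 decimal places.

V̂(x̄_st) = Σ W_h² s_h²/n_h, with W_h = N_h/N and N = 12700:
  stratum Site I: (2300/12700)²·17.15²/545 = 0.0177003
  stratum Site II: (1100/12700)²·13.75²/135 = 0.0105063
  stratum Site III: (700/12700)²·7.25²/119 = 0.00134189
  stratum Site IV: (2700/12700)²·6.32²/619 = 0.00291651
  stratum Site V: (5900/12700)²·4.07²/752 = 0.00475409
V̂(x̄_st) = 0.0372191
SE(x̄_st) = √0.0372191 = 0.192922

SE(x̄_st) ≈ 0.193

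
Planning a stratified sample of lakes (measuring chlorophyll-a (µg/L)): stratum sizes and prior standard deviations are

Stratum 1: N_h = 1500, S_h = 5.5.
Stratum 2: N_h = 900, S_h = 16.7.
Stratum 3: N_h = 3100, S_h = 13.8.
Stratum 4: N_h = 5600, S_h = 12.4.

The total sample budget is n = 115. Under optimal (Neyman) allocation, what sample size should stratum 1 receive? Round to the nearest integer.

7

Neyman allocation: n_h = n · N_h S_h / Σ N_i S_i, with n = 115.
  stratum 1: N_h·S_h = 1500·5.5 = 8250.00
  stratum 2: N_h·S_h = 900·16.7 = 15030.00
  stratum 3: N_h·S_h = 3100·13.8 = 42780.00
  stratum 4: N_h·S_h = 5600·12.4 = 69440.00
Σ N_h S_h = 135500.00
n for stratum 1 = 115·8250.00/135500.00 = 7.002 → 7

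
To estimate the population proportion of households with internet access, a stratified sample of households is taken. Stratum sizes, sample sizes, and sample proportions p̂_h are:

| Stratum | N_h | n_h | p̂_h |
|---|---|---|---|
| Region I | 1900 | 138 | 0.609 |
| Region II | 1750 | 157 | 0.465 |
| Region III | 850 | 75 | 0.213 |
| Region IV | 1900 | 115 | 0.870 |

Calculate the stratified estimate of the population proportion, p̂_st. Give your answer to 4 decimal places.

p̂_st ≈ 0.5945

N = 6400; stratum weights W_h = N_h/N.
p̂_st = Σ W_h p̂_h = (1900·0.609 + 1750·0.465 + 850·0.213 + 1900·0.870)/6400 = 0.59452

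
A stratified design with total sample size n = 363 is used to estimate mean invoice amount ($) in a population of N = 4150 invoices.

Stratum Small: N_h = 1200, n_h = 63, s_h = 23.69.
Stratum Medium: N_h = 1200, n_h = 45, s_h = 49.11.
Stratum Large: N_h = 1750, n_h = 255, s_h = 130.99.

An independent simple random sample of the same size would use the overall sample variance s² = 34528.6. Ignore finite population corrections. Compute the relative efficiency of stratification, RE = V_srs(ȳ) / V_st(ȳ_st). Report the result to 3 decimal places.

V̂(ȳ_st) = Σ W_h² s_h²/n_h, with W_h = N_h/N and N = 4150:
  stratum Small: (1200/4150)²·23.69²/63 = 0.744828
  stratum Medium: (1200/4150)²·49.11²/45 = 4.48119
  stratum Large: (1750/4150)²·130.99²/255 = 11.9651
V_st = 17.1911
V_srs = s²/n = 34528.6/363 = 95.1201
Relative efficiency = V_srs / V_st = 95.1201/17.1911 = 5.5331

RE ≈ 5.533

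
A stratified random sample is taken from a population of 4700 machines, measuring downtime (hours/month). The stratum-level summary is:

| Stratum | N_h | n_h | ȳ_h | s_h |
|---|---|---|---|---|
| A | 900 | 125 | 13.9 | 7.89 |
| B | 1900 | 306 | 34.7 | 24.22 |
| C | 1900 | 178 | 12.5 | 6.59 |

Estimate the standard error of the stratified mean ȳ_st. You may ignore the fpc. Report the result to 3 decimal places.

SE(ȳ_st) ≈ 0.609

V̂(ȳ_st) = Σ W_h² s_h²/n_h, with W_h = N_h/N and N = 4700:
  stratum A: (900/4700)²·7.89²/125 = 0.0182614
  stratum B: (1900/4700)²·24.22²/306 = 0.313284
  stratum C: (1900/4700)²·6.59²/178 = 0.0398715
V̂(ȳ_st) = 0.371417
SE(ȳ_st) = √0.371417 = 0.60944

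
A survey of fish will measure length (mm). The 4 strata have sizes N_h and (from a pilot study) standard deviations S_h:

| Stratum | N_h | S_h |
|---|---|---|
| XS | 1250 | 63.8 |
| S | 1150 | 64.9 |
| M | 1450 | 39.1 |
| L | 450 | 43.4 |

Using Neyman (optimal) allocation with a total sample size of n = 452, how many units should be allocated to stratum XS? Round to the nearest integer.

Neyman allocation: n_h = n · N_h S_h / Σ N_i S_i, with n = 452.
  stratum XS: N_h·S_h = 1250·63.8 = 79750.00
  stratum S: N_h·S_h = 1150·64.9 = 74635.00
  stratum M: N_h·S_h = 1450·39.1 = 56695.00
  stratum L: N_h·S_h = 450·43.4 = 19530.00
Σ N_h S_h = 230610.00
n for stratum XS = 452·79750.00/230610.00 = 156.312 → 156

156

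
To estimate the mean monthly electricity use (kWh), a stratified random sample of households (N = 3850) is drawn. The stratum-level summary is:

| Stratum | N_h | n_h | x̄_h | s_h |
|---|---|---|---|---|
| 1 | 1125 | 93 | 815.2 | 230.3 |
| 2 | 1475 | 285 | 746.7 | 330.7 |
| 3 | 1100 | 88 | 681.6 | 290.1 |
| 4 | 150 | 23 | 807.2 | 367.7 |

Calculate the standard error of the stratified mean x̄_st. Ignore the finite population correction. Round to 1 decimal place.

SE(x̄_st) ≈ 13.9

V̂(x̄_st) = Σ W_h² s_h²/n_h, with W_h = N_h/N and N = 3850:
  stratum 1: (1125/3850)²·230.3²/93 = 48.6955
  stratum 2: (1475/3850)²·330.7²/285 = 56.323
  stratum 3: (1100/3850)²·290.1²/88 = 78.0687
  stratum 4: (150/3850)²·367.7²/23 = 8.9232
V̂(x̄_st) = 192.01
SE(x̄_st) = √192.01 = 13.8568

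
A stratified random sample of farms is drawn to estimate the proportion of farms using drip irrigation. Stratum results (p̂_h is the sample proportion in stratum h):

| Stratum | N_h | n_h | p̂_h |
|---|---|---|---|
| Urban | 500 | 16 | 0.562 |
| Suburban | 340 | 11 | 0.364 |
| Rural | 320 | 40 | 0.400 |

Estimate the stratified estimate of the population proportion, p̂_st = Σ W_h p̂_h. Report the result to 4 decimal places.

N = 1160; stratum weights W_h = N_h/N.
p̂_st = Σ W_h p̂_h = (500·0.562 + 340·0.364 + 320·0.400)/1160 = 0.45928

p̂_st ≈ 0.4593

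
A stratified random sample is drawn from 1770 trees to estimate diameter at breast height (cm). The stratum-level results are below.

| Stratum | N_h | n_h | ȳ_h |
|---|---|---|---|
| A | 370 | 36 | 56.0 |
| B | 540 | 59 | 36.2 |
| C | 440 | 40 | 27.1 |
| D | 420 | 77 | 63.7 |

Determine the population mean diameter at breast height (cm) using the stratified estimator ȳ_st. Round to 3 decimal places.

ȳ_st ≈ 44.602

N = Σ N_h = 1770. Stratum weights W_h = N_h/N.
ȳ_st = (370·56.0 + 540·36.2 + 440·27.1 + 420·63.7) / 1770 = 44.60226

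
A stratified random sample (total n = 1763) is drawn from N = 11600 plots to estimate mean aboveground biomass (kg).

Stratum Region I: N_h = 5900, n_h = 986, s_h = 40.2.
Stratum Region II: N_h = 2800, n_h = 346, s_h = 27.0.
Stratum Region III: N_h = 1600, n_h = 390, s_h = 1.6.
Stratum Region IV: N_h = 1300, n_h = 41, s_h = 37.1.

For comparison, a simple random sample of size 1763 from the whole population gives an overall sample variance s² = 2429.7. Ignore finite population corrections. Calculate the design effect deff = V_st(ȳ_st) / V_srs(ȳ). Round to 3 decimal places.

V̂(ȳ_st) = Σ W_h² s_h²/n_h, with W_h = N_h/N and N = 11600:
  stratum Region I: (5900/11600)²·40.2²/986 = 0.423997
  stratum Region II: (2800/11600)²·27.0²/346 = 0.122758
  stratum Region III: (1600/11600)²·1.6²/390 = 0.000124882
  stratum Region IV: (1300/11600)²·37.1²/41 = 0.421633
V_st = 0.968514
V_srs = s²/n = 2429.7/1763 = 1.37816
deff = V_st / V_srs = 0.968514/1.37816 = 0.7028

deff ≈ 0.703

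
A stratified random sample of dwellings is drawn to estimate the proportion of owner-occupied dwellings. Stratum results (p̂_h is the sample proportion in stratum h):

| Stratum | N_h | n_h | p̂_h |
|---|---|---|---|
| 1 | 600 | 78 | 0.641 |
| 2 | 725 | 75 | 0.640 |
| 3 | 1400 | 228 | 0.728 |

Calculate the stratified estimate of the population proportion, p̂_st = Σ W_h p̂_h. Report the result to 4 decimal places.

p̂_st ≈ 0.6854

N = 2725; stratum weights W_h = N_h/N.
p̂_st = Σ W_h p̂_h = (600·0.641 + 725·0.640 + 1400·0.728)/2725 = 0.68543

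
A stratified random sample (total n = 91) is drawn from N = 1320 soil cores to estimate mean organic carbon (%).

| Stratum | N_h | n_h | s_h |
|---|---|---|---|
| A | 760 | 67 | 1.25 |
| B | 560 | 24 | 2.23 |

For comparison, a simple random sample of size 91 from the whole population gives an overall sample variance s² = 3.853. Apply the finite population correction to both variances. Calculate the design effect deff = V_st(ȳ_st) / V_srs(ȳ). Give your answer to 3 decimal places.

deff ≈ 1.084

V̂(ȳ_st) = Σ W_h² (1 − n_h/N_h) s_h²/n_h, with W_h = N_h/N and N = 1320:
  stratum A: (760/1320)²·(1 − 67/760)·1.25²/67 = 0.00704927
  stratum B: (560/1320)²·(1 − 24/560)·2.23²/24 = 0.0356947
V_st = 0.0427439
V_srs = (1 − 91/1320)·3.853/91 = 0.0394217
deff = V_st / V_srs = 0.0427439/0.0394217 = 1.0843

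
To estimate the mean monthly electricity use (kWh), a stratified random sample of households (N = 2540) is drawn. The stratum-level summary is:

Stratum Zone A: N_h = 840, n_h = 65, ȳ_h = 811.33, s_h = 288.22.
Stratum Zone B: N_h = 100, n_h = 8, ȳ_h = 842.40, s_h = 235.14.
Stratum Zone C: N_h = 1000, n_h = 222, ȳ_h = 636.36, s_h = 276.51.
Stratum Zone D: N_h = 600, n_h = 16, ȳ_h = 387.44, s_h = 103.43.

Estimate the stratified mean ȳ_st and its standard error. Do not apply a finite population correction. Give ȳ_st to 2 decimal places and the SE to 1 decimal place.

ȳ_st ≈ 643.54, SE ≈ 15.5

ȳ_st = Σ W_h ȳ_h = (840·811.33 + 100·842.40 + 1000·636.36 + 600·387.44)/2540 = 643.53591
V̂(ȳ_st) = Σ W_h² s_h²/n_h, with W_h = N_h/N and N = 2540:
  stratum Zone A: (840/2540)²·288.22²/65 = 139.774
  stratum Zone B: (100/2540)²·235.14²/8 = 10.7126
  stratum Zone C: (1000/2540)²·276.51²/222 = 53.3828
  stratum Zone D: (600/2540)²·103.43²/16 = 37.3085
V̂(ȳ_st) = 241.178
SE(ȳ_st) = √241.178 = 15.5299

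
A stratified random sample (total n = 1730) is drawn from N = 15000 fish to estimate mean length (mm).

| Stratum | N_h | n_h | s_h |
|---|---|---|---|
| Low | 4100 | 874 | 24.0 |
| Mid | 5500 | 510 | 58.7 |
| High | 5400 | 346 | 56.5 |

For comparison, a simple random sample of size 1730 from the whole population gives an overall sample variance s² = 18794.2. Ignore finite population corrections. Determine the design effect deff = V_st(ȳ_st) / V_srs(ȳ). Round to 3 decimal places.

V̂(ȳ_st) = Σ W_h² s_h²/n_h, with W_h = N_h/N and N = 15000:
  stratum Low: (4100/15000)²·24.0²/874 = 0.0492375
  stratum Mid: (5500/15000)²·58.7²/510 = 0.908341
  stratum High: (5400/15000)²·56.5²/346 = 1.19571
V_st = 2.15329
V_srs = s²/n = 18794.2/1730 = 10.8637
deff = V_st / V_srs = 2.15329/10.8637 = 0.1982

deff ≈ 0.198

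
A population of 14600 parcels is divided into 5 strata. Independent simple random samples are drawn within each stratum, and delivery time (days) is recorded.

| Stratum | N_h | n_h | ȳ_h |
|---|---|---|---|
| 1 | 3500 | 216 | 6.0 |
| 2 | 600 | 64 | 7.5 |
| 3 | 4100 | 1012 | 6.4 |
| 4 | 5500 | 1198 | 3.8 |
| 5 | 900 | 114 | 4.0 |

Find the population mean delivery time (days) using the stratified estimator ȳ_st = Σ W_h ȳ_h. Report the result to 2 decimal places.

ȳ_st ≈ 5.22

N = Σ N_h = 14600. Stratum weights W_h = N_h/N.
ȳ_st = (3500·6.0 + 600·7.5 + 4100·6.4 + 5500·3.8 + 900·4.0) / 14600 = 5.2219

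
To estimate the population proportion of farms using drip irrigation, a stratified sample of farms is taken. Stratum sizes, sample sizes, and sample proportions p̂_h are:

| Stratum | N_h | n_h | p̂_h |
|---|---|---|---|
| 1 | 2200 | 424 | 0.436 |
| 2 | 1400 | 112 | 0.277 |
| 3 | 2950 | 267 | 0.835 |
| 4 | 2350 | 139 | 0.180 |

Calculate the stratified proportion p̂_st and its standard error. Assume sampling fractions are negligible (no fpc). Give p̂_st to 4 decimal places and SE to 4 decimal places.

p̂_st ≈ 0.4756, SE ≈ 0.0145

N = 8900; stratum weights W_h = N_h/N.
p̂_st = Σ W_h p̂_h = (2200·0.436 + 1400·0.277 + 2950·0.835 + 2350·0.180)/8900 = 0.47565
V̂(p̂_st) = Σ W_h² p̂_h(1−p̂_h)/(n_h−1):
  stratum 1: (2200/8900)²·0.436·0.564/423 = 3.55214e-05
  stratum 2: (1400/8900)²·0.277·0.723/111 = 4.46448e-05
  stratum 3: (2950/8900)²·0.835·0.165/266 = 5.69053e-05
  stratum 4: (2350/8900)²·0.180·0.820/138 = 7.45698e-05
V̂(p̂_st) = 0.000211641; SE = √V̂ = 0.0145479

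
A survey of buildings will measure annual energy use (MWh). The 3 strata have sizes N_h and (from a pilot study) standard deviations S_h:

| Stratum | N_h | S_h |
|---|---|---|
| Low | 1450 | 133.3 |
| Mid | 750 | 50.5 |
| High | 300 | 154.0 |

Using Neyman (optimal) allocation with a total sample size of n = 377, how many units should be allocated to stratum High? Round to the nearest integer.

63

Neyman allocation: n_h = n · N_h S_h / Σ N_i S_i, with n = 377.
  stratum Low: N_h·S_h = 1450·133.3 = 193285.00
  stratum Mid: N_h·S_h = 750·50.5 = 37875.00
  stratum High: N_h·S_h = 300·154.0 = 46200.00
Σ N_h S_h = 277360.00
n for stratum High = 377·46200.00/277360.00 = 62.797 → 63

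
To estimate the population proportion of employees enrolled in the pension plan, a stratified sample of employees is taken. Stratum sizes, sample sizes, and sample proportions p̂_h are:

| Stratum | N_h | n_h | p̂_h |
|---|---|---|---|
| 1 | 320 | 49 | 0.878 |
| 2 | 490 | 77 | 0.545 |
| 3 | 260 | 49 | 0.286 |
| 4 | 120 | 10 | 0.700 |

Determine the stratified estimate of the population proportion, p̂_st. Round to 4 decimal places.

p̂_st ≈ 0.5936

N = 1190; stratum weights W_h = N_h/N.
p̂_st = Σ W_h p̂_h = (320·0.878 + 490·0.545 + 260·0.286 + 120·0.700)/1190 = 0.59359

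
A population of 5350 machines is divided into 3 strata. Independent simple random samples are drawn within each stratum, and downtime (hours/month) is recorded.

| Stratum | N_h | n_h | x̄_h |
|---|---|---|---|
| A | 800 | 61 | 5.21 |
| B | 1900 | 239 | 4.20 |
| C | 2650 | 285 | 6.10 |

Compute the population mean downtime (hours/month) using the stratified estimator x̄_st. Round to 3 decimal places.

N = Σ N_h = 5350. Stratum weights W_h = N_h/N.
x̄_st = (800·5.21 + 1900·4.20 + 2650·6.10) / 5350 = 5.29215

x̄_st ≈ 5.292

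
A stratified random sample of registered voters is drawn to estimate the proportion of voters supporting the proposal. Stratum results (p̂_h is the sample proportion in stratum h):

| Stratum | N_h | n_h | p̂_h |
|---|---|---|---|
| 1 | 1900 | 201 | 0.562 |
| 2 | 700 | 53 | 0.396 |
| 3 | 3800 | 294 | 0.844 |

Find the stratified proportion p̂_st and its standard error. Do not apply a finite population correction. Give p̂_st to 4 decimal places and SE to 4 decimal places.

p̂_st ≈ 0.7113, SE ≈ 0.0179

N = 6400; stratum weights W_h = N_h/N.
p̂_st = Σ W_h p̂_h = (1900·0.562 + 700·0.396 + 3800·0.844)/6400 = 0.71128
V̂(p̂_st) = Σ W_h² p̂_h(1−p̂_h)/(n_h−1):
  stratum 1: (1900/6400)²·0.562·0.438/200 = 0.000108475
  stratum 2: (700/6400)²·0.396·0.604/52 = 5.50256e-05
  stratum 3: (3800/6400)²·0.844·0.156/293 = 0.000158419
V̂(p̂_st) = 0.000321919; SE = √V̂ = 0.0179421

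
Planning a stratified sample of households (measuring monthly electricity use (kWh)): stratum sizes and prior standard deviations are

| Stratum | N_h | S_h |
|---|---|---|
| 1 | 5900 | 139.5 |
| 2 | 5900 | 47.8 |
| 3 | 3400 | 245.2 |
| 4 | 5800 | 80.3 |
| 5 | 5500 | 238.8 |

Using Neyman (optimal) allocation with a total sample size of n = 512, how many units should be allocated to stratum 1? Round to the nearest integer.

Neyman allocation: n_h = n · N_h S_h / Σ N_i S_i, with n = 512.
  stratum 1: N_h·S_h = 5900·139.5 = 823050.00
  stratum 2: N_h·S_h = 5900·47.8 = 282020.00
  stratum 3: N_h·S_h = 3400·245.2 = 833680.00
  stratum 4: N_h·S_h = 5800·80.3 = 465740.00
  stratum 5: N_h·S_h = 5500·238.8 = 1313400.00
Σ N_h S_h = 3717890.00
n for stratum 1 = 512·823050.00/3717890.00 = 113.344 → 113

113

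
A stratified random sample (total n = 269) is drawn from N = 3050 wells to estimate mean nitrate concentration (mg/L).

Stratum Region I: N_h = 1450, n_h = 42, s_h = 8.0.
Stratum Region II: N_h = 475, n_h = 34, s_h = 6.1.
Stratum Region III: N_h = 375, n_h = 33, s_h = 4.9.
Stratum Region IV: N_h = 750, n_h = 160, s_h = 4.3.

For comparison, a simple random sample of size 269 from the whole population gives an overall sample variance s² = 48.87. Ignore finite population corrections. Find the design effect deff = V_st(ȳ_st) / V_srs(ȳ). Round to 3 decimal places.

deff ≈ 2.141

V̂(ȳ_st) = Σ W_h² s_h²/n_h, with W_h = N_h/N and N = 3050:
  stratum Region I: (1450/3050)²·8.0²/42 = 0.344403
  stratum Region II: (475/3050)²·6.1²/34 = 0.0265441
  stratum Region III: (375/3050)²·4.9²/33 = 0.0109987
  stratum Region IV: (750/3050)²·4.3²/160 = 0.00698779
V_st = 0.388934
V_srs = s²/n = 48.87/269 = 0.181673
deff = V_st / V_srs = 0.388934/0.181673 = 2.1408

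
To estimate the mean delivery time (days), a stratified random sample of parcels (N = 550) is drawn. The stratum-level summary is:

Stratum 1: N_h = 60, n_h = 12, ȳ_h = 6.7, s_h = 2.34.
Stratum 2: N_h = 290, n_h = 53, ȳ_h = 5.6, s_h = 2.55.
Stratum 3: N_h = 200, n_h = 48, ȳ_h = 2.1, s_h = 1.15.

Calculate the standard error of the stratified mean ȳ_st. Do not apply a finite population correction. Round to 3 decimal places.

SE(ȳ_st) ≈ 0.208

V̂(ȳ_st) = Σ W_h² s_h²/n_h, with W_h = N_h/N and N = 550:
  stratum 1: (60/550)²·2.34²/12 = 0.00543035
  stratum 2: (290/550)²·2.55²/53 = 0.0341095
  stratum 3: (200/550)²·1.15²/48 = 0.00364325
V̂(ȳ_st) = 0.0431831
SE(ȳ_st) = √0.0431831 = 0.207805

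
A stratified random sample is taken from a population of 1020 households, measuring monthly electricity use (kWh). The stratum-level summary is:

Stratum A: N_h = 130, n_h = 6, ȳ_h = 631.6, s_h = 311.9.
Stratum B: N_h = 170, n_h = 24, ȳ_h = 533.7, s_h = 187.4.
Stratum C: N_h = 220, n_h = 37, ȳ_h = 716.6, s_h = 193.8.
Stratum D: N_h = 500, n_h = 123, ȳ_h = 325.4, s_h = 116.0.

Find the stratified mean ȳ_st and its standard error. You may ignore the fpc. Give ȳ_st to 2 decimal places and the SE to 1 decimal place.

ȳ_st = Σ W_h ȳ_h = (130·631.6 + 170·533.7 + 220·716.6 + 500·325.4)/1020 = 483.51863
V̂(ȳ_st) = Σ W_h² s_h²/n_h, with W_h = N_h/N and N = 1020:
  stratum A: (130/1020)²·311.9²/6 = 263.37
  stratum B: (170/1020)²·187.4²/24 = 40.6467
  stratum C: (220/1020)²·193.8²/37 = 47.2227
  stratum D: (500/1020)²·116.0²/123 = 26.2876
V̂(ȳ_st) = 377.527
SE(ȳ_st) = √377.527 = 19.43

ȳ_st ≈ 483.52, SE ≈ 19.4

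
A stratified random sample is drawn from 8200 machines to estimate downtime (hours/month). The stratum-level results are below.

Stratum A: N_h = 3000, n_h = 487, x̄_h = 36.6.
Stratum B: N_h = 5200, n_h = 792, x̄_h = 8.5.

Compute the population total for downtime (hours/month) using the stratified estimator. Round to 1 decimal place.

τ̂_st ≈ 154000.0

τ̂_st = Σ N_h x̄_h = 3000·36.6 + 5200·8.5 = 154000.0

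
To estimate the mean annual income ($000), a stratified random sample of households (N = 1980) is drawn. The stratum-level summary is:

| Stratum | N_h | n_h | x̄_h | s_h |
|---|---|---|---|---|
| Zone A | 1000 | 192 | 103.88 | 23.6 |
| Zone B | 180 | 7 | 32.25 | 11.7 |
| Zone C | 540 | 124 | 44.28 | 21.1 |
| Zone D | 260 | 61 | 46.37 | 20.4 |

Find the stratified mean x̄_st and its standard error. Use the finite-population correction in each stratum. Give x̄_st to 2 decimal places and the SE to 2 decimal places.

x̄_st = Σ W_h x̄_h = (1000·103.88 + 180·32.25 + 540·44.28 + 260·46.37)/1980 = 73.56182
V̂(x̄_st) = Σ W_h² (1 − n_h/N_h) s_h²/n_h, with W_h = N_h/N and N = 1980:
  stratum Zone A: (1000/1980)²·(1 − 192/1000)·23.6²/192 = 0.597866
  stratum Zone B: (180/1980)²·(1 − 7/180)·11.7²/7 = 0.155332
  stratum Zone C: (540/1980)²·(1 − 124/540)·21.1²/124 = 0.205731
  stratum Zone D: (260/1980)²·(1 − 61/260)·20.4²/61 = 0.0900381
V̂(x̄_st) = 1.04897
SE(x̄_st) = √1.04897 = 1.02419

x̄_st ≈ 73.56, SE ≈ 1.02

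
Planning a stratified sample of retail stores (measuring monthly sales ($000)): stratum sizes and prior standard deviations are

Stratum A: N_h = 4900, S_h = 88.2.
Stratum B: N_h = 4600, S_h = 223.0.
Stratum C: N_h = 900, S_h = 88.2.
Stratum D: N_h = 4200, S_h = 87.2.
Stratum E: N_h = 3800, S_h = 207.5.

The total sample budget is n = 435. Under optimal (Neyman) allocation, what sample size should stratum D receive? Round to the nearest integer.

Neyman allocation: n_h = n · N_h S_h / Σ N_i S_i, with n = 435.
  stratum A: N_h·S_h = 4900·88.2 = 432180.00
  stratum B: N_h·S_h = 4600·223.0 = 1025800.00
  stratum C: N_h·S_h = 900·88.2 = 79380.00
  stratum D: N_h·S_h = 4200·87.2 = 366240.00
  stratum E: N_h·S_h = 3800·207.5 = 788500.00
Σ N_h S_h = 2692100.00
n for stratum D = 435·366240.00/2692100.00 = 59.178 → 59

59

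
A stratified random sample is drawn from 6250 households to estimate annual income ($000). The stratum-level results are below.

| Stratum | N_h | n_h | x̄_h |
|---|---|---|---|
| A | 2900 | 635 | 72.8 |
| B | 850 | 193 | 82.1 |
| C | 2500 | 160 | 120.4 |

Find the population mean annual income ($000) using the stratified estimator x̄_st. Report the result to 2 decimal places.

x̄_st ≈ 93.10

N = Σ N_h = 6250. Stratum weights W_h = N_h/N.
x̄_st = (2900·72.8 + 850·82.1 + 2500·120.4) / 6250 = 93.1048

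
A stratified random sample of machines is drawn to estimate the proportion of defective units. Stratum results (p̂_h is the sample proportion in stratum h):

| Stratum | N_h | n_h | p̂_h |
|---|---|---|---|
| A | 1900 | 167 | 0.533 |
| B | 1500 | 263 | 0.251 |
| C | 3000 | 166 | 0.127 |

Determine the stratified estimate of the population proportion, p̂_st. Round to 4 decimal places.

N = 6400; stratum weights W_h = N_h/N.
p̂_st = Σ W_h p̂_h = (1900·0.533 + 1500·0.251 + 3000·0.127)/6400 = 0.27659

p̂_st ≈ 0.2766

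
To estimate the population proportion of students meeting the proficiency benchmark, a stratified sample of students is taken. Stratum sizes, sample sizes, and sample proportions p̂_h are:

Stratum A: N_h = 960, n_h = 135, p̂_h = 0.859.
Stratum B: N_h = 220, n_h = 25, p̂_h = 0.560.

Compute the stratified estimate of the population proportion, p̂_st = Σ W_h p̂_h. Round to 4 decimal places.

p̂_st ≈ 0.8033

N = 1180; stratum weights W_h = N_h/N.
p̂_st = Σ W_h p̂_h = (960·0.859 + 220·0.560)/1180 = 0.80325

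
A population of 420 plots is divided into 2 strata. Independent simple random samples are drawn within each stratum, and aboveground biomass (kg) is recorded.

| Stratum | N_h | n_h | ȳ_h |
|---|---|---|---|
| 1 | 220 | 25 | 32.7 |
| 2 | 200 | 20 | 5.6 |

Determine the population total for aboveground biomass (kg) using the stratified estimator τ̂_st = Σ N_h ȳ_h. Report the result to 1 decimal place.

τ̂_st ≈ 8314.0

τ̂_st = Σ N_h ȳ_h = 220·32.7 + 200·5.6 = 8314.0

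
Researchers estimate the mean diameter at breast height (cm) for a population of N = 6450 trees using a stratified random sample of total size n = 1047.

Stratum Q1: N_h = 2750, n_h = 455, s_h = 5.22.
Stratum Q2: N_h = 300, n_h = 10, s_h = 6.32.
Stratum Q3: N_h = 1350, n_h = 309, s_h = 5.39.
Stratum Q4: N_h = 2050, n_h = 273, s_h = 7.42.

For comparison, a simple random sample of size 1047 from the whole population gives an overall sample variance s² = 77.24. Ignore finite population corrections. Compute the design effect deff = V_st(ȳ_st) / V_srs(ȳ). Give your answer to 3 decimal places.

V̂(ȳ_st) = Σ W_h² s_h²/n_h, with W_h = N_h/N and N = 6450:
  stratum Q1: (2750/6450)²·5.22²/455 = 0.0108862
  stratum Q2: (300/6450)²·6.32²/10 = 0.00864087
  stratum Q3: (1350/6450)²·5.39²/309 = 0.00411877
  stratum Q4: (2050/6450)²·7.42²/273 = 0.020372
V_st = 0.0440178
V_srs = s²/n = 77.24/1047 = 0.0737727
deff = V_st / V_srs = 0.0440178/0.0737727 = 0.5967

deff ≈ 0.597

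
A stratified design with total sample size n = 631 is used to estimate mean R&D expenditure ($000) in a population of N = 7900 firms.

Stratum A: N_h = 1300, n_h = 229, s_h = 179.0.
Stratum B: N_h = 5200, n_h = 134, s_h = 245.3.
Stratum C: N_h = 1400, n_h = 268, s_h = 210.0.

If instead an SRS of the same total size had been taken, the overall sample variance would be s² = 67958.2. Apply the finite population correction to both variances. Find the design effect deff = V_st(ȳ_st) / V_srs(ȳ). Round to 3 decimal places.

V̂(ȳ_st) = Σ W_h² (1 − n_h/N_h) s_h²/n_h, with W_h = N_h/N and N = 7900:
  stratum A: (1300/7900)²·(1 − 229/1300)·179.0²/229 = 3.1214
  stratum B: (5200/7900)²·(1 − 134/5200)·245.3²/134 = 189.542
  stratum C: (1400/7900)²·(1 − 268/1400)·210.0²/268 = 4.17854
V_st = 196.842
V_srs = (1 − 631/7900)·67958.2/631 = 99.0969
deff = V_st / V_srs = 196.842/99.0969 = 1.9864

deff ≈ 1.986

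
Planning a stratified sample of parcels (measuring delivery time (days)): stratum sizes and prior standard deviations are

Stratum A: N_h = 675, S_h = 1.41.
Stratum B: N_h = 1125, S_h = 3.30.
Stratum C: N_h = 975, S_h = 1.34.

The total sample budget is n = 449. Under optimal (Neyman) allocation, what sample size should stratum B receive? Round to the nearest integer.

279

Neyman allocation: n_h = n · N_h S_h / Σ N_i S_i, with n = 449.
  stratum A: N_h·S_h = 675·1.41 = 951.75
  stratum B: N_h·S_h = 1125·3.30 = 3712.50
  stratum C: N_h·S_h = 975·1.34 = 1306.50
Σ N_h S_h = 5970.75
n for stratum B = 449·3712.50/5970.75 = 279.180 → 279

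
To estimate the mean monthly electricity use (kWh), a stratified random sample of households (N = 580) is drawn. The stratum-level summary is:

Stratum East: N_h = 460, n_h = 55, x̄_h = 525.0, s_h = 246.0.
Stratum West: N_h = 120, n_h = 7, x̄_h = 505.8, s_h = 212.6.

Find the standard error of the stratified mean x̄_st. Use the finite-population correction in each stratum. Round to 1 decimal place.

SE(x̄_st) ≈ 29.5

V̂(x̄_st) = Σ W_h² (1 − n_h/N_h) s_h²/n_h, with W_h = N_h/N and N = 580:
  stratum East: (460/580)²·(1 − 55/460)·246.0²/55 = 609.347
  stratum West: (120/580)²·(1 − 7/120)·212.6²/7 = 260.275
V̂(x̄_st) = 869.621
SE(x̄_st) = √869.621 = 29.4893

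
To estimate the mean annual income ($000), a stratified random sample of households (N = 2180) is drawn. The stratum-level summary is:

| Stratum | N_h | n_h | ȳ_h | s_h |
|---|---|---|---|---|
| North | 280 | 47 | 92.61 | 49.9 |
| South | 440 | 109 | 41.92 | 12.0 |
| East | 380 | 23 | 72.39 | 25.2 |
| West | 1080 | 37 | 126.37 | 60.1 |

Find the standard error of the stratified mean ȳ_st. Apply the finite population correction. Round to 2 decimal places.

V̂(ȳ_st) = Σ W_h² (1 − n_h/N_h) s_h²/n_h, with W_h = N_h/N and N = 2180:
  stratum North: (280/2180)²·(1 − 47/280)·49.9²/47 = 0.727284
  stratum South: (440/2180)²·(1 − 109/440)·12.0²/109 = 0.0404859
  stratum East: (380/2180)²·(1 − 23/380)·25.2²/23 = 0.788156
  stratum West: (1080/2180)²·(1 − 37/1080)·60.1²/37 = 23.1389
V̂(ȳ_st) = 24.6948
SE(ȳ_st) = √24.6948 = 4.96939

SE(ȳ_st) ≈ 4.97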